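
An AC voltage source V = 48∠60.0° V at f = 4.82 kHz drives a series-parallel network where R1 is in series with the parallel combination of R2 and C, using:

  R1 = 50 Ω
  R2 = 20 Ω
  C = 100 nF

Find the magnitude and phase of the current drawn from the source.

Step 1 — Angular frequency: ω = 2π·f = 2π·4820 = 3.028e+04 rad/s.
Step 2 — Component impedances:
  R1: Z = R = 50 Ω
  R2: Z = R = 20 Ω
  C: Z = 1/(jωC) = -j/(ω·C) = 0 - j330.2 Ω
Step 3 — Parallel branch: R2 || C = 1/(1/R2 + 1/C) = 19.93 - j1.207 Ω.
Step 4 — Series with R1: Z_total = R1 + (R2 || C) = 69.93 - j1.207 Ω = 69.94∠-1.0° Ω.
Step 5 — Source phasor: V = 48∠60.0° V = 24 + j41.57 V.
Step 6 — Ohm's law: I = V / Z_total = (24 + j41.57) / (69.93 - j1.207) = 0.3329 + j0.6002 A.
Step 7 — Convert to polar: |I| = 0.6863 A, ∠I = 61.0°.

I = 0.6863∠61.0° A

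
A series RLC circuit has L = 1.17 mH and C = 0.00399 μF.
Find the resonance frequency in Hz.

Step 1 — Resonance condition Im(Z)=0 gives ω₀ = 1/√(LC).
Step 2 — ω₀ = 1/√(0.00117·3.99e-09) = 4.628e+05 rad/s.
Step 3 — f₀ = ω₀/(2π) = 7.366e+04 Hz.

f₀ = 7.366e+04 Hz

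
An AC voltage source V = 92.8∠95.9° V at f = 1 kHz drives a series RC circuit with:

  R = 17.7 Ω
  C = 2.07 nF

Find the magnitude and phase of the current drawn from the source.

Step 1 — Angular frequency: ω = 2π·f = 2π·1000 = 6283 rad/s.
Step 2 — Component impedances:
  R: Z = R = 17.7 Ω
  C: Z = 1/(jωC) = -j/(ω·C) = 0 - j7.689e+04 Ω
Step 3 — Series combination: Z_total = R + C = 17.7 - j7.689e+04 Ω = 7.689e+04∠-90.0° Ω.
Step 4 — Source phasor: V = 92.8∠95.9° V = -9.539 + j92.31 V.
Step 5 — Ohm's law: I = V / Z_total = (-9.539 + j92.31) / (17.7 - j7.689e+04) = -0.001201 - j0.0001238 A.
Step 6 — Convert to polar: |I| = 0.001207 A, ∠I = -174.1°.

I = 0.001207∠-174.1° A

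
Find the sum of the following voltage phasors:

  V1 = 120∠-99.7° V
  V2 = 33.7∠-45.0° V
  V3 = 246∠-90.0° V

Step 1 — Convert each phasor to rectangular form:
  V1 = 120·(cos(-99.7°) + j·sin(-99.7°)) = -20.22 - j118.3 V
  V2 = 33.7·(cos(-45.0°) + j·sin(-45.0°)) = 23.83 - j23.83 V
  V3 = 246·(cos(-90.0°) + j·sin(-90.0°)) = 0 - j246 V
Step 2 — Sum components: V_total = 3.611 - j388.1 V.
Step 3 — Convert to polar: |V_total| = 388.1 V, ∠V_total = -89.5°.

V_total = 388.1∠-89.5° V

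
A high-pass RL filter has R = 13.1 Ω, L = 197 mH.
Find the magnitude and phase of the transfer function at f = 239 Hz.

Step 1 — Angular frequency: ω = 2π·239 = 1502 rad/s.
Step 2 — Transfer function: H(jω) = jωL/(R + jωL).
Step 3 — Numerator jωL = j·295.8; denominator R + jωL = 13.1 + j295.8.
Step 4 — H = 0.998 + j0.0442.
Step 5 — Magnitude: |H| = 0.999 (-0.0 dB); phase: φ = 2.5°.

|H| = 0.999 (-0.0 dB), φ = 2.5°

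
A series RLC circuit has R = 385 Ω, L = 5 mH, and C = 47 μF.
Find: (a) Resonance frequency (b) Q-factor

Step 1 — Resonance condition Im(Z)=0 gives ω₀ = 1/√(LC).
Step 2 — ω₀ = 1/√(0.005·4.7e-05) = 2063 rad/s.
Step 3 — f₀ = ω₀/(2π) = 328.3 Hz.
Step 4 — Series Q: Q = ω₀L/R = 2063·0.005/385 = 0.02679.

(a) f₀ = 328.3 Hz  (b) Q = 0.02679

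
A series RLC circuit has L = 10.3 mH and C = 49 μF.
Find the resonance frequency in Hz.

Step 1 — Resonance condition Im(Z)=0 gives ω₀ = 1/√(LC).
Step 2 — ω₀ = 1/√(0.0103·4.9e-05) = 1408 rad/s.
Step 3 — f₀ = ω₀/(2π) = 224 Hz.

f₀ = 224 Hz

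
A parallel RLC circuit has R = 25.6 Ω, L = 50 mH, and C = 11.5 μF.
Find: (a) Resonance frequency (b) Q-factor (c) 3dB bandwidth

Step 1 — Resonance: ω₀ = 1/√(LC) = 1/√(0.05·1.15e-05) = 1319 rad/s.
Step 2 — f₀ = ω₀/(2π) = 209.9 Hz.
Step 3 — Parallel Q: Q = R/(ω₀L) = 25.6/(1319·0.05) = 0.3882.
Step 4 — Bandwidth: Δω = ω₀/Q = 3397 rad/s; BW = Δω/(2π) = 540.6 Hz.

(a) f₀ = 209.9 Hz  (b) Q = 0.3882  (c) BW = 540.6 Hz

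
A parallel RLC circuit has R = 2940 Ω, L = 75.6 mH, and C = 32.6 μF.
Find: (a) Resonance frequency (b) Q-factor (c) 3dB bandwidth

Step 1 — Resonance: ω₀ = 1/√(LC) = 1/√(0.0756·3.26e-05) = 637 rad/s.
Step 2 — f₀ = ω₀/(2π) = 101.4 Hz.
Step 3 — Parallel Q: Q = R/(ω₀L) = 2940/(637·0.0756) = 61.05.
Step 4 — Bandwidth: Δω = ω₀/Q = 10.43 rad/s; BW = Δω/(2π) = 1.661 Hz.

(a) f₀ = 101.4 Hz  (b) Q = 61.05  (c) BW = 1.661 Hz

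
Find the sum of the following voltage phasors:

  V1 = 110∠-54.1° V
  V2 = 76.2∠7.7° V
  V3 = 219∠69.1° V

Step 1 — Convert each phasor to rectangular form:
  V1 = 110·(cos(-54.1°) + j·sin(-54.1°)) = 64.5 - j89.1 V
  V2 = 76.2·(cos(7.7°) + j·sin(7.7°)) = 75.51 + j10.21 V
  V3 = 219·(cos(69.1°) + j·sin(69.1°)) = 78.13 + j204.6 V
Step 2 — Sum components: V_total = 218.1 + j125.7 V.
Step 3 — Convert to polar: |V_total| = 251.8 V, ∠V_total = 30.0°.

V_total = 251.8∠30.0° V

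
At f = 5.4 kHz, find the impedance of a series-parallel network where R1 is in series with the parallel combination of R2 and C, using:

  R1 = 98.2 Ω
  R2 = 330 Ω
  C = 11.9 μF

Step 1 — Angular frequency: ω = 2π·f = 2π·5400 = 3.393e+04 rad/s.
Step 2 — Component impedances:
  R1: Z = R = 98.2 Ω
  R2: Z = R = 330 Ω
  C: Z = 1/(jωC) = -j/(ω·C) = 0 - j2.477 Ω
Step 3 — Parallel branch: R2 || C = 1/(1/R2 + 1/C) = 0.01859 - j2.477 Ω.
Step 4 — Series with R1: Z_total = R1 + (R2 || C) = 98.22 - j2.477 Ω = 98.25∠-1.4° Ω.

Z = 98.22 - j2.477 Ω = 98.25∠-1.4° Ω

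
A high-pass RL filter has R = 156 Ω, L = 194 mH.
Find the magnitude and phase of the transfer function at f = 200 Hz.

Step 1 — Angular frequency: ω = 2π·200 = 1257 rad/s.
Step 2 — Transfer function: H(jω) = jωL/(R + jωL).
Step 3 — Numerator jωL = j·243.8; denominator R + jωL = 156 + j243.8.
Step 4 — H = 0.7095 + j0.454.
Step 5 — Magnitude: |H| = 0.8423 (-1.5 dB); phase: φ = 32.6°.

|H| = 0.8423 (-1.5 dB), φ = 32.6°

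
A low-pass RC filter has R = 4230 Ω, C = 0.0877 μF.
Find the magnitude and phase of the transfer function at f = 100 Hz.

Step 1 — Angular frequency: ω = 2π·100 = 628.3 rad/s.
Step 2 — Transfer function: H(jω) = 1/(1 + jωRC).
Step 3 — Denominator: 1 + jωRC = 1 + j·628.3·4230·8.77e-08 = 1 + j0.2331.
Step 4 — H = 0.9485 - j0.2211.
Step 5 — Magnitude: |H| = 0.9739 (-0.2 dB); phase: φ = -13.1°.

|H| = 0.9739 (-0.2 dB), φ = -13.1°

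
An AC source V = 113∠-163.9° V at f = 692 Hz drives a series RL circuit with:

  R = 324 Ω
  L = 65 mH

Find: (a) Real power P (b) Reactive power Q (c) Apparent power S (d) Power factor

Step 1 — Angular frequency: ω = 2π·f = 2π·692 = 4348 rad/s.
Step 2 — Component impedances:
  R: Z = R = 324 Ω
  L: Z = jωL = j·4348·0.065 = 0 + j282.6 Ω
Step 3 — Series combination: Z_total = R + L = 324 + j282.6 Ω = 429.9∠41.1° Ω.
Step 4 — Source phasor: V = 113∠-163.9° V = -108.6 - j31.34 V.
Step 5 — Current: I = V / Z = -0.2382 + j0.1111 A = 0.2628∠155.0° A.
Step 6 — Complex power: S = V·I* = 22.38 + j19.52 VA.
Step 7 — Real power: P = Re(S) = 22.38 W.
Step 8 — Reactive power: Q = Im(S) = 19.52 VAR.
Step 9 — Apparent power: |S| = 29.7 VA.
Step 10 — Power factor: PF = P/|S| = 0.7536 (lagging).

(a) P = 22.38 W  (b) Q = 19.52 VAR  (c) S = 29.7 VA  (d) PF = 0.7536 (lagging)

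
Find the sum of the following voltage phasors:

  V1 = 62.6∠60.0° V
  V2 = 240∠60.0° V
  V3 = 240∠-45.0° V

Step 1 — Convert each phasor to rectangular form:
  V1 = 62.6·(cos(60.0°) + j·sin(60.0°)) = 31.3 + j54.21 V
  V2 = 240·(cos(60.0°) + j·sin(60.0°)) = 120 + j207.8 V
  V3 = 240·(cos(-45.0°) + j·sin(-45.0°)) = 169.7 - j169.7 V
Step 2 — Sum components: V_total = 321 + j92.35 V.
Step 3 — Convert to polar: |V_total| = 334 V, ∠V_total = 16.1°.

V_total = 334∠16.1° V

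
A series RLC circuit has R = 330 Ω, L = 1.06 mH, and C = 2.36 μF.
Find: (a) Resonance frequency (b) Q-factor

Step 1 — Resonance condition Im(Z)=0 gives ω₀ = 1/√(LC).
Step 2 — ω₀ = 1/√(0.00106·2.36e-06) = 1.999e+04 rad/s.
Step 3 — f₀ = ω₀/(2π) = 3182 Hz.
Step 4 — Series Q: Q = ω₀L/R = 1.999e+04·0.00106/330 = 0.06422.

(a) f₀ = 3182 Hz  (b) Q = 0.06422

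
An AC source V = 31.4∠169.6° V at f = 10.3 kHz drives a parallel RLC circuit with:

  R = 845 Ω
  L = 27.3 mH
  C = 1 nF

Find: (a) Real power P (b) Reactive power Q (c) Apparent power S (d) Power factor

Step 1 — Angular frequency: ω = 2π·f = 2π·1.03e+04 = 6.472e+04 rad/s.
Step 2 — Component impedances:
  R: Z = R = 845 Ω
  L: Z = jωL = j·6.472e+04·0.0273 = 0 + j1767 Ω
  C: Z = 1/(jωC) = -j/(ω·C) = 0 - j1.545e+04 Ω
Step 3 — Parallel combination: 1/Z_total = 1/R + 1/L + 1/C; Z_total = 716.4 + j303.5 Ω = 778.1∠23.0° Ω.
Step 4 — Source phasor: V = 31.4∠169.6° V = -30.88 + j5.668 V.
Step 5 — Current: I = V / Z = -0.03371 + j0.02219 A = 0.04036∠146.6° A.
Step 6 — Complex power: S = V·I* = 1.167 + j0.4943 VA.
Step 7 — Real power: P = Re(S) = 1.167 W.
Step 8 — Reactive power: Q = Im(S) = 0.4943 VAR.
Step 9 — Apparent power: |S| = 1.267 VA.
Step 10 — Power factor: PF = P/|S| = 0.9208 (lagging).

(a) P = 1.167 W  (b) Q = 0.4943 VAR  (c) S = 1.267 VA  (d) PF = 0.9208 (lagging)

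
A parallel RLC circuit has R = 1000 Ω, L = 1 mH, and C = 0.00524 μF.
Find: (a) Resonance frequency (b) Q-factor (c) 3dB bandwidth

Step 1 — Resonance: ω₀ = 1/√(LC) = 1/√(0.001·5.24e-09) = 4.369e+05 rad/s.
Step 2 — f₀ = ω₀/(2π) = 6.953e+04 Hz.
Step 3 — Parallel Q: Q = R/(ω₀L) = 1000/(4.369e+05·0.001) = 2.289.
Step 4 — Bandwidth: Δω = ω₀/Q = 1.908e+05 rad/s; BW = Δω/(2π) = 3.037e+04 Hz.

(a) f₀ = 6.953e+04 Hz  (b) Q = 2.289  (c) BW = 3.037e+04 Hz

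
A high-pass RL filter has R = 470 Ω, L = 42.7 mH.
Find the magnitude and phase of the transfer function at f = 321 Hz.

Step 1 — Angular frequency: ω = 2π·321 = 2017 rad/s.
Step 2 — Transfer function: H(jω) = jωL/(R + jωL).
Step 3 — Numerator jωL = j·86.12; denominator R + jωL = 470 + j86.12.
Step 4 — H = 0.03249 + j0.1773.
Step 5 — Magnitude: |H| = 0.1802 (-14.9 dB); phase: φ = 79.6°.

|H| = 0.1802 (-14.9 dB), φ = 79.6°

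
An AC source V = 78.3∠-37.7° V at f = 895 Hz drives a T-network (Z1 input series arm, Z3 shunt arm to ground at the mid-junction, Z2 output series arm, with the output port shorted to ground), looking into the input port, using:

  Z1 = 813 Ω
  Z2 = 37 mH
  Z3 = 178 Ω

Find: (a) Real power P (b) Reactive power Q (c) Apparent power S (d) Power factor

Step 1 — Angular frequency: ω = 2π·f = 2π·895 = 5623 rad/s.
Step 2 — Component impedances:
  Z1: Z = R = 813 Ω
  Z2: Z = jωL = j·5623·0.037 = 0 + j208.1 Ω
  Z3: Z = R = 178 Ω
Step 3 — With the output port shorted to ground, the output series arm Z2 runs from the junction to ground; the shunt arm Z3 also runs from the junction to ground. They appear in parallel: Z3 || Z2 = 102.8 + j87.93 Ω.
Step 4 — Series with input arm Z1: Z_in = Z1 + (Z3 || Z2) = 915.8 + j87.93 Ω = 920∠5.5° Ω.
Step 5 — Source phasor: V = 78.3∠-37.7° V = 61.95 - j47.88 V.
Step 6 — Current: I = V / Z = 0.06206 - j0.05824 A = 0.08511∠-43.2° A.
Step 7 — Complex power: S = V·I* = 6.634 + j0.6369 VA.
Step 8 — Real power: P = Re(S) = 6.634 W.
Step 9 — Reactive power: Q = Im(S) = 0.6369 VAR.
Step 10 — Apparent power: |S| = 6.664 VA.
Step 11 — Power factor: PF = P/|S| = 0.9954 (lagging).

(a) P = 6.634 W  (b) Q = 0.6369 VAR  (c) S = 6.664 VA  (d) PF = 0.9954 (lagging)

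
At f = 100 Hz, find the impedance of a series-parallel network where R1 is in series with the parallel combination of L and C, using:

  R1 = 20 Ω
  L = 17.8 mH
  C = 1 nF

Step 1 — Angular frequency: ω = 2π·f = 2π·100 = 628.3 rad/s.
Step 2 — Component impedances:
  R1: Z = R = 20 Ω
  L: Z = jωL = j·628.3·0.0178 = 0 + j11.18 Ω
  C: Z = 1/(jωC) = -j/(ω·C) = 0 - j1.592e+06 Ω
Step 3 — Parallel branch: L || C = 1/(1/L + 1/C) = 0 + j11.18 Ω.
Step 4 — Series with R1: Z_total = R1 + (L || C) = 20 + j11.18 Ω = 22.91∠29.2° Ω.

Z = 20 + j11.18 Ω = 22.91∠29.2° Ω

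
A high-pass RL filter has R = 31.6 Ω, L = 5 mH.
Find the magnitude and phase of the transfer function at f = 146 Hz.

Step 1 — Angular frequency: ω = 2π·146 = 917.3 rad/s.
Step 2 — Transfer function: H(jω) = jωL/(R + jωL).
Step 3 — Numerator jωL = j·4.587; denominator R + jωL = 31.6 + j4.587.
Step 4 — H = 0.02063 + j0.1422.
Step 5 — Magnitude: |H| = 0.1436 (-16.9 dB); phase: φ = 81.7°.

|H| = 0.1436 (-16.9 dB), φ = 81.7°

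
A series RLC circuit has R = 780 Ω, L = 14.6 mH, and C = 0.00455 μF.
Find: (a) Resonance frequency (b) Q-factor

Step 1 — Resonance condition Im(Z)=0 gives ω₀ = 1/√(LC).
Step 2 — ω₀ = 1/√(0.0146·4.55e-09) = 1.227e+05 rad/s.
Step 3 — f₀ = ω₀/(2π) = 1.953e+04 Hz.
Step 4 — Series Q: Q = ω₀L/R = 1.227e+05·0.0146/780 = 2.297.

(a) f₀ = 1.953e+04 Hz  (b) Q = 2.297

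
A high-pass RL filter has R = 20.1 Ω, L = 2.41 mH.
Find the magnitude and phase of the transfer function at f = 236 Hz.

Step 1 — Angular frequency: ω = 2π·236 = 1483 rad/s.
Step 2 — Transfer function: H(jω) = jωL/(R + jωL).
Step 3 — Numerator jωL = j·3.574; denominator R + jωL = 20.1 + j3.574.
Step 4 — H = 0.03064 + j0.1723.
Step 5 — Magnitude: |H| = 0.175 (-15.1 dB); phase: φ = 79.9°.

|H| = 0.175 (-15.1 dB), φ = 79.9°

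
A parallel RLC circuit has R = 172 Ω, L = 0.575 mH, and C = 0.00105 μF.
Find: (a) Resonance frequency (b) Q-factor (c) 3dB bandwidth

Step 1 — Resonance: ω₀ = 1/√(LC) = 1/√(0.000575·1.05e-09) = 1.287e+06 rad/s.
Step 2 — f₀ = ω₀/(2π) = 2.048e+05 Hz.
Step 3 — Parallel Q: Q = R/(ω₀L) = 172/(1.287e+06·0.000575) = 0.2324.
Step 4 — Bandwidth: Δω = ω₀/Q = 5.537e+06 rad/s; BW = Δω/(2π) = 8.813e+05 Hz.

(a) f₀ = 2.048e+05 Hz  (b) Q = 0.2324  (c) BW = 8.813e+05 Hz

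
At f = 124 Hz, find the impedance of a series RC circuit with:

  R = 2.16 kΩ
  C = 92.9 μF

Step 1 — Angular frequency: ω = 2π·f = 2π·124 = 779.1 rad/s.
Step 2 — Component impedances:
  R: Z = R = 2160 Ω
  C: Z = 1/(jωC) = -j/(ω·C) = 0 - j13.82 Ω
Step 3 — Series combination: Z_total = R + C = 2160 - j13.82 Ω = 2160∠-0.4° Ω.

Z = 2160 - j13.82 Ω = 2160∠-0.4° Ω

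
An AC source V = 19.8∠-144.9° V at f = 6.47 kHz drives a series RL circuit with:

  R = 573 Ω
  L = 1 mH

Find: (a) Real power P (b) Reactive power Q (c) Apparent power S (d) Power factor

Step 1 — Angular frequency: ω = 2π·f = 2π·6470 = 4.065e+04 rad/s.
Step 2 — Component impedances:
  R: Z = R = 573 Ω
  L: Z = jωL = j·4.065e+04·0.001 = 0 + j40.65 Ω
Step 3 — Series combination: Z_total = R + L = 573 + j40.65 Ω = 574.4∠4.1° Ω.
Step 4 — Source phasor: V = 19.8∠-144.9° V = -16.2 - j11.39 V.
Step 5 — Current: I = V / Z = -0.02953 - j0.01777 A = 0.03447∠-149.0° A.
Step 6 — Complex power: S = V·I* = 0.6808 + j0.0483 VA.
Step 7 — Real power: P = Re(S) = 0.6808 W.
Step 8 — Reactive power: Q = Im(S) = 0.0483 VAR.
Step 9 — Apparent power: |S| = 0.6825 VA.
Step 10 — Power factor: PF = P/|S| = 0.9975 (lagging).

(a) P = 0.6808 W  (b) Q = 0.0483 VAR  (c) S = 0.6825 VA  (d) PF = 0.9975 (lagging)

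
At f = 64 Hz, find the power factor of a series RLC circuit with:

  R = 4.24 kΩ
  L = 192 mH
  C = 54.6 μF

Step 1 — Angular frequency: ω = 2π·f = 2π·64 = 402.1 rad/s.
Step 2 — Component impedances:
  R: Z = R = 4240 Ω
  L: Z = jωL = j·402.1·0.192 = 0 + j77.21 Ω
  C: Z = 1/(jωC) = -j/(ω·C) = 0 - j45.55 Ω
Step 3 — Series combination: Z_total = R + L + C = 4240 + j31.66 Ω = 4240∠0.4° Ω.
Step 4 — Power factor: PF = cos(φ) = Re(Z)/|Z| = 4240/4240 = 1.
Step 5 — Type: Im(Z) = 31.66 ⇒ lagging (phase φ = 0.4°).

PF = 1 (lagging, φ = 0.4°)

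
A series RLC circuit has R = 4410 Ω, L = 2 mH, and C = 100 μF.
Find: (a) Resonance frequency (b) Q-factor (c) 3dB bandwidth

Step 1 — Resonance condition Im(Z)=0 gives ω₀ = 1/√(LC).
Step 2 — ω₀ = 1/√(0.002·0.0001) = 2236 rad/s.
Step 3 — f₀ = ω₀/(2π) = 355.9 Hz.
Step 4 — Series Q: Q = ω₀L/R = 2236·0.002/4410 = 0.001014.
Step 5 — 3dB bandwidth: Δω = ω₀/Q = 2.205e+06 rad/s; BW = Δω/(2π) = 3.509e+05 Hz.

(a) f₀ = 355.9 Hz  (b) Q = 0.001014  (c) BW = 3.509e+05 Hz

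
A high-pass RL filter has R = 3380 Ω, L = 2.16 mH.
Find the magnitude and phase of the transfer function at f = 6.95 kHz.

Step 1 — Angular frequency: ω = 2π·6950 = 4.367e+04 rad/s.
Step 2 — Transfer function: H(jω) = jωL/(R + jωL).
Step 3 — Numerator jωL = j·94.32; denominator R + jωL = 3380 + j94.32.
Step 4 — H = 0.0007782 + j0.02788.
Step 5 — Magnitude: |H| = 0.0279 (-31.1 dB); phase: φ = 88.4°.

|H| = 0.0279 (-31.1 dB), φ = 88.4°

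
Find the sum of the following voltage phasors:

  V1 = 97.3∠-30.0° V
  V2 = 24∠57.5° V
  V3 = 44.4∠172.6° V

Step 1 — Convert each phasor to rectangular form:
  V1 = 97.3·(cos(-30.0°) + j·sin(-30.0°)) = 84.26 - j48.65 V
  V2 = 24·(cos(57.5°) + j·sin(57.5°)) = 12.9 + j20.24 V
  V3 = 44.4·(cos(172.6°) + j·sin(172.6°)) = -44.03 + j5.719 V
Step 2 — Sum components: V_total = 53.13 - j22.69 V.
Step 3 — Convert to polar: |V_total| = 57.77 V, ∠V_total = -23.1°.

V_total = 57.77∠-23.1° V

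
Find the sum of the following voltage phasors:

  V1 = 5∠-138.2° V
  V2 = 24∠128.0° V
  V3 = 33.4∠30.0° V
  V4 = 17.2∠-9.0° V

Step 1 — Convert each phasor to rectangular form:
  V1 = 5·(cos(-138.2°) + j·sin(-138.2°)) = -3.727 - j3.333 V
  V2 = 24·(cos(128.0°) + j·sin(128.0°)) = -14.78 + j18.91 V
  V3 = 33.4·(cos(30.0°) + j·sin(30.0°)) = 28.93 + j16.7 V
  V4 = 17.2·(cos(-9.0°) + j·sin(-9.0°)) = 16.99 - j2.691 V
Step 2 — Sum components: V_total = 27.41 + j29.59 V.
Step 3 — Convert to polar: |V_total| = 40.33 V, ∠V_total = 47.2°.

V_total = 40.33∠47.2° V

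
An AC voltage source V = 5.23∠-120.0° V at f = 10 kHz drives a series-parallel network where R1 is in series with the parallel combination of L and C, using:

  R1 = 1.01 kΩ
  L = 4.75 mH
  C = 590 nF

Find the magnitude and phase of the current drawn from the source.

Step 1 — Angular frequency: ω = 2π·f = 2π·1e+04 = 6.283e+04 rad/s.
Step 2 — Component impedances:
  R1: Z = R = 1010 Ω
  L: Z = jωL = j·6.283e+04·0.00475 = 0 + j298.5 Ω
  C: Z = 1/(jωC) = -j/(ω·C) = 0 - j26.98 Ω
Step 3 — Parallel branch: L || C = 1/(1/L + 1/C) = 0 - j29.66 Ω.
Step 4 — Series with R1: Z_total = R1 + (L || C) = 1010 - j29.66 Ω = 1010∠-1.7° Ω.
Step 5 — Source phasor: V = 5.23∠-120.0° V = -2.615 - j4.529 V.
Step 6 — Ohm's law: I = V / Z_total = (-2.615 - j4.529) / (1010 - j29.66) = -0.002455 - j0.004557 A.
Step 7 — Convert to polar: |I| = 0.005176 A, ∠I = -118.3°.

I = 0.005176∠-118.3° A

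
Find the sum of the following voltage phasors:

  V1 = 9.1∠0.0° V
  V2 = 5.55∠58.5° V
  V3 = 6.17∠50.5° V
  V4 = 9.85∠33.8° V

Step 1 — Convert each phasor to rectangular form:
  V1 = 9.1·(cos(0.0°) + j·sin(0.0°)) = 9.1 V
  V2 = 5.55·(cos(58.5°) + j·sin(58.5°)) = 2.9 + j4.732 V
  V3 = 6.17·(cos(50.5°) + j·sin(50.5°)) = 3.925 + j4.761 V
  V4 = 9.85·(cos(33.8°) + j·sin(33.8°)) = 8.185 + j5.48 V
Step 2 — Sum components: V_total = 24.11 + j14.97 V.
Step 3 — Convert to polar: |V_total| = 28.38 V, ∠V_total = 31.8°.

V_total = 28.38∠31.8° V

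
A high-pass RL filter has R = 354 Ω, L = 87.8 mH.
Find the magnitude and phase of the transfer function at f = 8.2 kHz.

Step 1 — Angular frequency: ω = 2π·8200 = 5.152e+04 rad/s.
Step 2 — Transfer function: H(jω) = jωL/(R + jωL).
Step 3 — Numerator jωL = j·4524; denominator R + jωL = 354 + j4524.
Step 4 — H = 0.9939 + j0.07778.
Step 5 — Magnitude: |H| = 0.997 (-0.0 dB); phase: φ = 4.5°.

|H| = 0.997 (-0.0 dB), φ = 4.5°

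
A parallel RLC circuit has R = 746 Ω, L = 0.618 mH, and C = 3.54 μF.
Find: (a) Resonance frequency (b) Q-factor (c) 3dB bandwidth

Step 1 — Resonance: ω₀ = 1/√(LC) = 1/√(0.000618·3.54e-06) = 2.138e+04 rad/s.
Step 2 — f₀ = ω₀/(2π) = 3403 Hz.
Step 3 — Parallel Q: Q = R/(ω₀L) = 746/(2.138e+04·0.000618) = 56.46.
Step 4 — Bandwidth: Δω = ω₀/Q = 378.7 rad/s; BW = Δω/(2π) = 60.27 Hz.

(a) f₀ = 3403 Hz  (b) Q = 56.46  (c) BW = 60.27 Hz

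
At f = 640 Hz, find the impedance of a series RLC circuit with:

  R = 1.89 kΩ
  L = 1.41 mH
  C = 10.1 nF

Step 1 — Angular frequency: ω = 2π·f = 2π·640 = 4021 rad/s.
Step 2 — Component impedances:
  R: Z = R = 1890 Ω
  L: Z = jωL = j·4021·0.00141 = 0 + j5.67 Ω
  C: Z = 1/(jωC) = -j/(ω·C) = 0 - j2.462e+04 Ω
Step 3 — Series combination: Z_total = R + L + C = 1890 - j2.462e+04 Ω = 2.469e+04∠-85.6° Ω.

Z = 1890 - j2.462e+04 Ω = 2.469e+04∠-85.6° Ω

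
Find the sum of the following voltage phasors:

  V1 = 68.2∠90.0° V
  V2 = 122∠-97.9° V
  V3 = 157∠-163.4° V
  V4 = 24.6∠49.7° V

Step 1 — Convert each phasor to rectangular form:
  V1 = 68.2·(cos(90.0°) + j·sin(90.0°)) = 0 + j68.2 V
  V2 = 122·(cos(-97.9°) + j·sin(-97.9°)) = -16.77 - j120.8 V
  V3 = 157·(cos(-163.4°) + j·sin(-163.4°)) = -150.5 - j44.85 V
  V4 = 24.6·(cos(49.7°) + j·sin(49.7°)) = 15.91 + j18.76 V
Step 2 — Sum components: V_total = -151.3 - j78.73 V.
Step 3 — Convert to polar: |V_total| = 170.6 V, ∠V_total = -152.5°.

V_total = 170.6∠-152.5° V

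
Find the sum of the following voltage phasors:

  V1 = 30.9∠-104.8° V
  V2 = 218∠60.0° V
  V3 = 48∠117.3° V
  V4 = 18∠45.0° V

Step 1 — Convert each phasor to rectangular form:
  V1 = 30.9·(cos(-104.8°) + j·sin(-104.8°)) = -7.893 - j29.87 V
  V2 = 218·(cos(60.0°) + j·sin(60.0°)) = 109 + j188.8 V
  V3 = 48·(cos(117.3°) + j·sin(117.3°)) = -22.02 + j42.65 V
  V4 = 18·(cos(45.0°) + j·sin(45.0°)) = 12.73 + j12.73 V
Step 2 — Sum components: V_total = 91.82 + j214.3 V.
Step 3 — Convert to polar: |V_total| = 233.1 V, ∠V_total = 66.8°.

V_total = 233.1∠66.8° V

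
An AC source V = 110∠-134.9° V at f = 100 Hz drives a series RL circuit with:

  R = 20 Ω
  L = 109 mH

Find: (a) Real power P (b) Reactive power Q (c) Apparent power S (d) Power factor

Step 1 — Angular frequency: ω = 2π·f = 2π·100 = 628.3 rad/s.
Step 2 — Component impedances:
  R: Z = R = 20 Ω
  L: Z = jωL = j·628.3·0.109 = 0 + j68.49 Ω
Step 3 — Series combination: Z_total = R + L = 20 + j68.49 Ω = 71.35∠73.7° Ω.
Step 4 — Source phasor: V = 110∠-134.9° V = -77.65 - j77.92 V.
Step 5 — Current: I = V / Z = -1.353 + j0.7385 A = 1.542∠151.4° A.
Step 6 — Complex power: S = V·I* = 47.54 + j162.8 VA.
Step 7 — Real power: P = Re(S) = 47.54 W.
Step 8 — Reactive power: Q = Im(S) = 162.8 VAR.
Step 9 — Apparent power: |S| = 169.6 VA.
Step 10 — Power factor: PF = P/|S| = 0.2803 (lagging).

(a) P = 47.54 W  (b) Q = 162.8 VAR  (c) S = 169.6 VA  (d) PF = 0.2803 (lagging)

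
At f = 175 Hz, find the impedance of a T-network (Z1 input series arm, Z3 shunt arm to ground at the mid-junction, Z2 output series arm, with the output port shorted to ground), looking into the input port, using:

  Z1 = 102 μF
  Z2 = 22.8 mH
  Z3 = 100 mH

Step 1 — Angular frequency: ω = 2π·f = 2π·175 = 1100 rad/s.
Step 2 — Component impedances:
  Z1: Z = 1/(jωC) = -j/(ω·C) = 0 - j8.916 Ω
  Z2: Z = jωL = j·1100·0.0228 = 0 + j25.07 Ω
  Z3: Z = jωL = j·1100·0.1 = 0 + j110 Ω
Step 3 — With the output port shorted to ground, the output series arm Z2 runs from the junction to ground; the shunt arm Z3 also runs from the junction to ground. They appear in parallel: Z3 || Z2 = 0 + j20.42 Ω.
Step 4 — Series with input arm Z1: Z_in = Z1 + (Z3 || Z2) = 0 + j11.5 Ω = 11.5∠90.0° Ω.

Z = 0 + j11.5 Ω = 11.5∠90.0° Ω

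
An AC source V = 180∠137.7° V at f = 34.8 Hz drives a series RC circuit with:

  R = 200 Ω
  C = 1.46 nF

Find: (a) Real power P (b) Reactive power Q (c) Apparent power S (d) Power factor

Step 1 — Angular frequency: ω = 2π·f = 2π·34.8 = 218.7 rad/s.
Step 2 — Component impedances:
  R: Z = R = 200 Ω
  C: Z = 1/(jωC) = -j/(ω·C) = 0 - j3.132e+06 Ω
Step 3 — Series combination: Z_total = R + C = 200 - j3.132e+06 Ω = 3.132e+06∠-90.0° Ω.
Step 4 — Source phasor: V = 180∠137.7° V = -133.1 + j121.1 V.
Step 5 — Current: I = V / Z = -3.868e-05 - j4.25e-05 A = 5.746e-05∠-132.3° A.
Step 6 — Complex power: S = V·I* = 6.604e-07 - j0.01034 VA.
Step 7 — Real power: P = Re(S) = 6.604e-07 W.
Step 8 — Reactive power: Q = Im(S) = -0.01034 VAR.
Step 9 — Apparent power: |S| = 0.01034 VA.
Step 10 — Power factor: PF = P/|S| = 6.385e-05 (leading).

(a) P = 6.604e-07 W  (b) Q = -0.01034 VAR  (c) S = 0.01034 VA  (d) PF = 6.385e-05 (leading)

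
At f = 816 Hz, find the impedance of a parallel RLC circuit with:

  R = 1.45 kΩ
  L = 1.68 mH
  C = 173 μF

Step 1 — Angular frequency: ω = 2π·f = 2π·816 = 5127 rad/s.
Step 2 — Component impedances:
  R: Z = R = 1450 Ω
  L: Z = jωL = j·5127·0.00168 = 0 + j8.613 Ω
  C: Z = 1/(jωC) = -j/(ω·C) = 0 - j1.127 Ω
Step 3 — Parallel combination: 1/Z_total = 1/R + 1/L + 1/C; Z_total = 0.001161 - j1.297 Ω = 1.297∠-89.9° Ω.

Z = 0.001161 - j1.297 Ω = 1.297∠-89.9° Ω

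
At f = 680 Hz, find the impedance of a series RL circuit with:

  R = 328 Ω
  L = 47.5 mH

Step 1 — Angular frequency: ω = 2π·f = 2π·680 = 4273 rad/s.
Step 2 — Component impedances:
  R: Z = R = 328 Ω
  L: Z = jωL = j·4273·0.0475 = 0 + j202.9 Ω
Step 3 — Series combination: Z_total = R + L = 328 + j202.9 Ω = 385.7∠31.7° Ω.

Z = 328 + j202.9 Ω = 385.7∠31.7° Ω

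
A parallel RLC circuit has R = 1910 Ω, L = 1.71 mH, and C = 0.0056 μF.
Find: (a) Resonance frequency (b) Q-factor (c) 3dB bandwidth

Step 1 — Resonance: ω₀ = 1/√(LC) = 1/√(0.00171·5.6e-09) = 3.232e+05 rad/s.
Step 2 — f₀ = ω₀/(2π) = 5.143e+04 Hz.
Step 3 — Parallel Q: Q = R/(ω₀L) = 1910/(3.232e+05·0.00171) = 3.456.
Step 4 — Bandwidth: Δω = ω₀/Q = 9.349e+04 rad/s; BW = Δω/(2π) = 1.488e+04 Hz.

(a) f₀ = 5.143e+04 Hz  (b) Q = 3.456  (c) BW = 1.488e+04 Hz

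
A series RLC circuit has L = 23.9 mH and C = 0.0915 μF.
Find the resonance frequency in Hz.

Step 1 — Resonance condition Im(Z)=0 gives ω₀ = 1/√(LC).
Step 2 — ω₀ = 1/√(0.0239·9.15e-08) = 2.138e+04 rad/s.
Step 3 — f₀ = ω₀/(2π) = 3403 Hz.

f₀ = 3403 Hz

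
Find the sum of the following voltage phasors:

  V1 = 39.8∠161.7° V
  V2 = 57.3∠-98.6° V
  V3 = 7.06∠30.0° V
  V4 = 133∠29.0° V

Step 1 — Convert each phasor to rectangular form:
  V1 = 39.8·(cos(161.7°) + j·sin(161.7°)) = -37.79 + j12.5 V
  V2 = 57.3·(cos(-98.6°) + j·sin(-98.6°)) = -8.568 - j56.66 V
  V3 = 7.06·(cos(30.0°) + j·sin(30.0°)) = 6.114 + j3.53 V
  V4 = 133·(cos(29.0°) + j·sin(29.0°)) = 116.3 + j64.48 V
Step 2 — Sum components: V_total = 76.08 + j23.85 V.
Step 3 — Convert to polar: |V_total| = 79.73 V, ∠V_total = 17.4°.

V_total = 79.73∠17.4° V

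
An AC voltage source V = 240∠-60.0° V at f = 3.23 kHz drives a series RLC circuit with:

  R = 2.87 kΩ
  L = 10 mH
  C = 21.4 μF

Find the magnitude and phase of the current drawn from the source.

Step 1 — Angular frequency: ω = 2π·f = 2π·3230 = 2.029e+04 rad/s.
Step 2 — Component impedances:
  R: Z = R = 2870 Ω
  L: Z = jωL = j·2.029e+04·0.01 = 0 + j202.9 Ω
  C: Z = 1/(jωC) = -j/(ω·C) = 0 - j2.303 Ω
Step 3 — Series combination: Z_total = R + L + C = 2870 + j200.6 Ω = 2877∠4.0° Ω.
Step 4 — Source phasor: V = 240∠-60.0° V = 120 - j207.8 V.
Step 5 — Ohm's law: I = V / Z_total = (120 - j207.8) / (2870 + j200.6) = 0.03657 - j0.07498 A.
Step 6 — Convert to polar: |I| = 0.08342 A, ∠I = -64.0°.

I = 0.08342∠-64.0° A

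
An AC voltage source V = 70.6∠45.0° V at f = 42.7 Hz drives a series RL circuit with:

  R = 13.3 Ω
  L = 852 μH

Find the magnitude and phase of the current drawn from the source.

Step 1 — Angular frequency: ω = 2π·f = 2π·42.7 = 268.3 rad/s.
Step 2 — Component impedances:
  R: Z = R = 13.3 Ω
  L: Z = jωL = j·268.3·0.000852 = 0 + j0.2286 Ω
Step 3 — Series combination: Z_total = R + L = 13.3 + j0.2286 Ω = 13.3∠1.0° Ω.
Step 4 — Source phasor: V = 70.6∠45.0° V = 49.92 + j49.92 V.
Step 5 — Ohm's law: I = V / Z_total = (49.92 + j49.92) / (13.3 + j0.2286) = 3.817 + j3.688 A.
Step 6 — Convert to polar: |I| = 5.307 A, ∠I = 44.0°.

I = 5.307∠44.0° A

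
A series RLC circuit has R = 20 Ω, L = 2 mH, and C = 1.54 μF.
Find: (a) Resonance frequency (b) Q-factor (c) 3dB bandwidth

Step 1 — Resonance: ω₀ = 1/√(LC) = 1/√(0.002·1.54e-06) = 1.802e+04 rad/s.
Step 2 — f₀ = ω₀/(2π) = 2868 Hz.
Step 3 — Series Q: Q = ω₀L/R = 1.802e+04·0.002/20 = 1.802.
Step 4 — Bandwidth: Δω = ω₀/Q = 1e+04 rad/s; BW = Δω/(2π) = 1592 Hz.

(a) f₀ = 2868 Hz  (b) Q = 1.802  (c) BW = 1592 Hz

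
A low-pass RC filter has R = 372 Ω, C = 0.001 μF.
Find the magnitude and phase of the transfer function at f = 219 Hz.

Step 1 — Angular frequency: ω = 2π·219 = 1376 rad/s.
Step 2 — Transfer function: H(jω) = 1/(1 + jωRC).
Step 3 — Denominator: 1 + jωRC = 1 + j·1376·372·1e-09 = 1 + j0.0005119.
Step 4 — H = 1 - j0.0005119.
Step 5 — Magnitude: |H| = 1 (-0.0 dB); phase: φ = -0.0°.

|H| = 1 (-0.0 dB), φ = -0.0°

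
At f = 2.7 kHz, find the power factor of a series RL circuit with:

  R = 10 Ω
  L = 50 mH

Step 1 — Angular frequency: ω = 2π·f = 2π·2700 = 1.696e+04 rad/s.
Step 2 — Component impedances:
  R: Z = R = 10 Ω
  L: Z = jωL = j·1.696e+04·0.05 = 0 + j848.2 Ω
Step 3 — Series combination: Z_total = R + L = 10 + j848.2 Ω = 848.3∠89.3° Ω.
Step 4 — Power factor: PF = cos(φ) = Re(Z)/|Z| = 10/848.3 = 0.01179.
Step 5 — Type: Im(Z) = 848.2 ⇒ lagging (phase φ = 89.3°).

PF = 0.01179 (lagging, φ = 89.3°)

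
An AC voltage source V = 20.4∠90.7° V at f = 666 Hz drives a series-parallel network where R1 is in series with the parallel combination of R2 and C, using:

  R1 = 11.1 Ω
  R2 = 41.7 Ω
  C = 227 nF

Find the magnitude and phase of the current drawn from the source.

Step 1 — Angular frequency: ω = 2π·f = 2π·666 = 4185 rad/s.
Step 2 — Component impedances:
  R1: Z = R = 11.1 Ω
  R2: Z = R = 41.7 Ω
  C: Z = 1/(jωC) = -j/(ω·C) = 0 - j1053 Ω
Step 3 — Parallel branch: R2 || C = 1/(1/R2 + 1/C) = 41.63 - j1.649 Ω.
Step 4 — Series with R1: Z_total = R1 + (R2 || C) = 52.73 - j1.649 Ω = 52.76∠-1.8° Ω.
Step 5 — Source phasor: V = 20.4∠90.7° V = -0.2492 + j20.4 V.
Step 6 — Ohm's law: I = V / Z_total = (-0.2492 + j20.4) / (52.73 - j1.649) = -0.01681 + j0.3863 A.
Step 7 — Convert to polar: |I| = 0.3867 A, ∠I = 92.5°.

I = 0.3867∠92.5° A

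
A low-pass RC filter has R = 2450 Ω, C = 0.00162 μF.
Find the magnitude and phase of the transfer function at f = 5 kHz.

Step 1 — Angular frequency: ω = 2π·5000 = 3.142e+04 rad/s.
Step 2 — Transfer function: H(jω) = 1/(1 + jωRC).
Step 3 — Denominator: 1 + jωRC = 1 + j·3.142e+04·2450·1.62e-09 = 1 + j0.1247.
Step 4 — H = 0.9847 - j0.1228.
Step 5 — Magnitude: |H| = 0.9923 (-0.1 dB); phase: φ = -7.1°.

|H| = 0.9923 (-0.1 dB), φ = -7.1°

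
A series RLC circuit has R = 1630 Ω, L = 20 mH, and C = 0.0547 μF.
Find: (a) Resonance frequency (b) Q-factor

Step 1 — Resonance condition Im(Z)=0 gives ω₀ = 1/√(LC).
Step 2 — ω₀ = 1/√(0.02·5.47e-08) = 3.023e+04 rad/s.
Step 3 — f₀ = ω₀/(2π) = 4812 Hz.
Step 4 — Series Q: Q = ω₀L/R = 3.023e+04·0.02/1630 = 0.371.

(a) f₀ = 4812 Hz  (b) Q = 0.371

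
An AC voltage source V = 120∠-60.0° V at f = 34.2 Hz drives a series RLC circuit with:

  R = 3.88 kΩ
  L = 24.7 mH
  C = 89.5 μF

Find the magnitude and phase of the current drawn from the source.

Step 1 — Angular frequency: ω = 2π·f = 2π·34.2 = 214.9 rad/s.
Step 2 — Component impedances:
  R: Z = R = 3880 Ω
  L: Z = jωL = j·214.9·0.0247 = 0 + j5.308 Ω
  C: Z = 1/(jωC) = -j/(ω·C) = 0 - j52 Ω
Step 3 — Series combination: Z_total = R + L + C = 3880 - j46.69 Ω = 3880∠-0.7° Ω.
Step 4 — Source phasor: V = 120∠-60.0° V = 60 - j103.9 V.
Step 5 — Ohm's law: I = V / Z_total = (60 - j103.9) / (3880 - j46.69) = 0.01578 - j0.02659 A.
Step 6 — Convert to polar: |I| = 0.03093 A, ∠I = -59.3°.

I = 0.03093∠-59.3° A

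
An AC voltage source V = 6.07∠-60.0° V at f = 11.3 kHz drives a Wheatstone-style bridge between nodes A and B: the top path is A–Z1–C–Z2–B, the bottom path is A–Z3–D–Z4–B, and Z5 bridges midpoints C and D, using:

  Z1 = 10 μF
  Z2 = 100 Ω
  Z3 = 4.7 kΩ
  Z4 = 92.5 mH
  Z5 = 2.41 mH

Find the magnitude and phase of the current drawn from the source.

Step 1 — Angular frequency: ω = 2π·f = 2π·1.13e+04 = 7.1e+04 rad/s.
Step 2 — Component impedances:
  Z1: Z = 1/(jωC) = -j/(ω·C) = 0 - j1.408 Ω
  Z2: Z = R = 100 Ω
  Z3: Z = R = 4700 Ω
  Z4: Z = jωL = j·7.1e+04·0.0925 = 0 + j6567 Ω
  Z5: Z = jωL = j·7.1e+04·0.00241 = 0 + j171.1 Ω
Step 3 — Bridge requires nodal analysis (the Z5 bridge couples midpoints C and D, so the two paths cannot be reduced to a simple series/parallel combination). Setting node B to ground and injecting 1 A at node A, the 3-node admittance system at A, C, D solves to V_A = Z_AB = 99.98 + j0.07672 Ω = 99.98∠0.0° Ω.
Step 4 — Source phasor: V = 6.07∠-60.0° V = 3.035 - j5.257 V.
Step 5 — Ohm's law: I = V / Z_total = (3.035 - j5.257) / (99.98 + j0.07672) = 0.03032 - j0.0526 A.
Step 6 — Convert to polar: |I| = 0.06071 A, ∠I = -60.0°.

I = 0.06071∠-60.0° A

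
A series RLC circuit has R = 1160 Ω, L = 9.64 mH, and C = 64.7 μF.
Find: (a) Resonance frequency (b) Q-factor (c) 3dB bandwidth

Step 1 — Resonance condition Im(Z)=0 gives ω₀ = 1/√(LC).
Step 2 — ω₀ = 1/√(0.00964·6.47e-05) = 1266 rad/s.
Step 3 — f₀ = ω₀/(2π) = 201.5 Hz.
Step 4 — Series Q: Q = ω₀L/R = 1266·0.00964/1160 = 0.01052.
Step 5 — 3dB bandwidth: Δω = ω₀/Q = 1.203e+05 rad/s; BW = Δω/(2π) = 1.915e+04 Hz.

(a) f₀ = 201.5 Hz  (b) Q = 0.01052  (c) BW = 1.915e+04 Hz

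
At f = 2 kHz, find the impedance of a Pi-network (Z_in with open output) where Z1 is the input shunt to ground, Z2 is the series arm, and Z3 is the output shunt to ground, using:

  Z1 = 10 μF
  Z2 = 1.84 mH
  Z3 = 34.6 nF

Step 1 — Angular frequency: ω = 2π·f = 2π·2000 = 1.257e+04 rad/s.
Step 2 — Component impedances:
  Z1: Z = 1/(jωC) = -j/(ω·C) = 0 - j7.958 Ω
  Z2: Z = jωL = j·1.257e+04·0.00184 = 0 + j23.12 Ω
  Z3: Z = 1/(jωC) = -j/(ω·C) = 0 - j2300 Ω
Step 3 — With open output, the series arm Z2 and the output shunt Z3 appear in series to ground: Z2 + Z3 = 0 - j2277 Ω.
Step 4 — Parallel with input shunt Z1: Z_in = Z1 || (Z2 + Z3) = 0 - j7.93 Ω = 7.93∠-90.0° Ω.

Z = 0 - j7.93 Ω = 7.93∠-90.0° Ω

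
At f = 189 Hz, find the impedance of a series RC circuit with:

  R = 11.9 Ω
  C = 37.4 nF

Step 1 — Angular frequency: ω = 2π·f = 2π·189 = 1188 rad/s.
Step 2 — Component impedances:
  R: Z = R = 11.9 Ω
  C: Z = 1/(jωC) = -j/(ω·C) = 0 - j2.252e+04 Ω
Step 3 — Series combination: Z_total = R + C = 11.9 - j2.252e+04 Ω = 2.252e+04∠-90.0° Ω.

Z = 11.9 - j2.252e+04 Ω = 2.252e+04∠-90.0° Ω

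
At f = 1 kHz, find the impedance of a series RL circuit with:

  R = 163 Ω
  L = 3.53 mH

Step 1 — Angular frequency: ω = 2π·f = 2π·1000 = 6283 rad/s.
Step 2 — Component impedances:
  R: Z = R = 163 Ω
  L: Z = jωL = j·6283·0.00353 = 0 + j22.18 Ω
Step 3 — Series combination: Z_total = R + L = 163 + j22.18 Ω = 164.5∠7.7° Ω.

Z = 163 + j22.18 Ω = 164.5∠7.7° Ω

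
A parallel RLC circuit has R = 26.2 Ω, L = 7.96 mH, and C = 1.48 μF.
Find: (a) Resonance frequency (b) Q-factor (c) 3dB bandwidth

Step 1 — Resonance: ω₀ = 1/√(LC) = 1/√(0.00796·1.48e-06) = 9213 rad/s.
Step 2 — f₀ = ω₀/(2π) = 1466 Hz.
Step 3 — Parallel Q: Q = R/(ω₀L) = 26.2/(9213·0.00796) = 0.3573.
Step 4 — Bandwidth: Δω = ω₀/Q = 2.579e+04 rad/s; BW = Δω/(2π) = 4104 Hz.

(a) f₀ = 1466 Hz  (b) Q = 0.3573  (c) BW = 4104 Hz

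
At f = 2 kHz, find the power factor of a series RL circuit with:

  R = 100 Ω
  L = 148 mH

Step 1 — Angular frequency: ω = 2π·f = 2π·2000 = 1.257e+04 rad/s.
Step 2 — Component impedances:
  R: Z = R = 100 Ω
  L: Z = jωL = j·1.257e+04·0.148 = 0 + j1860 Ω
Step 3 — Series combination: Z_total = R + L = 100 + j1860 Ω = 1863∠86.9° Ω.
Step 4 — Power factor: PF = cos(φ) = Re(Z)/|Z| = 100/1862.5 = 0.05369.
Step 5 — Type: Im(Z) = 1860 ⇒ lagging (phase φ = 86.9°).

PF = 0.05369 (lagging, φ = 86.9°)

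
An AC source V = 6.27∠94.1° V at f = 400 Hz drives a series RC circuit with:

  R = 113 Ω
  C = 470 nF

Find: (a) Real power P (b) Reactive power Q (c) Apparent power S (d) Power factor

Step 1 — Angular frequency: ω = 2π·f = 2π·400 = 2513 rad/s.
Step 2 — Component impedances:
  R: Z = R = 113 Ω
  C: Z = 1/(jωC) = -j/(ω·C) = 0 - j846.6 Ω
Step 3 — Series combination: Z_total = R + C = 113 - j846.6 Ω = 854.1∠-82.4° Ω.
Step 4 — Source phasor: V = 6.27∠94.1° V = -0.4483 + j6.254 V.
Step 5 — Current: I = V / Z = -0.007328 + j0.0004485 A = 0.007341∠176.5° A.
Step 6 — Complex power: S = V·I* = 0.00609 - j0.04563 VA.
Step 7 — Real power: P = Re(S) = 0.00609 W.
Step 8 — Reactive power: Q = Im(S) = -0.04563 VAR.
Step 9 — Apparent power: |S| = 0.04603 VA.
Step 10 — Power factor: PF = P/|S| = 0.1323 (leading).

(a) P = 0.00609 W  (b) Q = -0.04563 VAR  (c) S = 0.04603 VA  (d) PF = 0.1323 (leading)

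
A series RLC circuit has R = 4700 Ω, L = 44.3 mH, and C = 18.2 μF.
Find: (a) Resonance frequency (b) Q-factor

Step 1 — Resonance condition Im(Z)=0 gives ω₀ = 1/√(LC).
Step 2 — ω₀ = 1/√(0.0443·1.82e-05) = 1114 rad/s.
Step 3 — f₀ = ω₀/(2π) = 177.2 Hz.
Step 4 — Series Q: Q = ω₀L/R = 1114·0.0443/4700 = 0.0105.

(a) f₀ = 177.2 Hz  (b) Q = 0.0105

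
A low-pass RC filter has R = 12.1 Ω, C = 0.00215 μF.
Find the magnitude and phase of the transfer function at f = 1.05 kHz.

Step 1 — Angular frequency: ω = 2π·1050 = 6597 rad/s.
Step 2 — Transfer function: H(jω) = 1/(1 + jωRC).
Step 3 — Denominator: 1 + jωRC = 1 + j·6597·12.1·2.15e-09 = 1 + j0.0001716.
Step 4 — H = 1 - j0.0001716.
Step 5 — Magnitude: |H| = 1 (-0.0 dB); phase: φ = -0.0°.

|H| = 1 (-0.0 dB), φ = -0.0°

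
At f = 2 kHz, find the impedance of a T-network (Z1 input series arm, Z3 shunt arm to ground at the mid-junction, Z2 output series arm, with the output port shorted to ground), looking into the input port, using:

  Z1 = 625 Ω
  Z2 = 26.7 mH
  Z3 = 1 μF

Step 1 — Angular frequency: ω = 2π·f = 2π·2000 = 1.257e+04 rad/s.
Step 2 — Component impedances:
  Z1: Z = R = 625 Ω
  Z2: Z = jωL = j·1.257e+04·0.0267 = 0 + j335.5 Ω
  Z3: Z = 1/(jωC) = -j/(ω·C) = 0 - j79.58 Ω
Step 3 — With the output port shorted to ground, the output series arm Z2 runs from the junction to ground; the shunt arm Z3 also runs from the junction to ground. They appear in parallel: Z3 || Z2 = 0 - j104.3 Ω.
Step 4 — Series with input arm Z1: Z_in = Z1 + (Z3 || Z2) = 625 - j104.3 Ω = 633.6∠-9.5° Ω.

Z = 625 - j104.3 Ω = 633.6∠-9.5° Ω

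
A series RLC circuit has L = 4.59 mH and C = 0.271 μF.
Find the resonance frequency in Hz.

Step 1 — Resonance condition Im(Z)=0 gives ω₀ = 1/√(LC).
Step 2 — ω₀ = 1/√(0.00459·2.71e-07) = 2.835e+04 rad/s.
Step 3 — f₀ = ω₀/(2π) = 4513 Hz.

f₀ = 4513 Hz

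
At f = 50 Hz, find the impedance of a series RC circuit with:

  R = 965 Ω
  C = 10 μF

Step 1 — Angular frequency: ω = 2π·f = 2π·50 = 314.2 rad/s.
Step 2 — Component impedances:
  R: Z = R = 965 Ω
  C: Z = 1/(jωC) = -j/(ω·C) = 0 - j318.3 Ω
Step 3 — Series combination: Z_total = R + C = 965 - j318.3 Ω = 1016∠-18.3° Ω.

Z = 965 - j318.3 Ω = 1016∠-18.3° Ω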